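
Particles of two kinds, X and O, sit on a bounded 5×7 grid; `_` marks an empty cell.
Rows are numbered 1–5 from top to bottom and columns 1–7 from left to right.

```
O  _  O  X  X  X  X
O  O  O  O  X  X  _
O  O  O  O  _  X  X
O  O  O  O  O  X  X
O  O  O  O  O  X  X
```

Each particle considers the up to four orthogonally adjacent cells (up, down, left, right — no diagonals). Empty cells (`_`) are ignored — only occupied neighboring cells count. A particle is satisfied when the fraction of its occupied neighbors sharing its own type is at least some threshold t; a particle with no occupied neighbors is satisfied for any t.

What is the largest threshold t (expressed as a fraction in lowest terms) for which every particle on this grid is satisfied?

1/3

Row 1: (1,1)O 1/1 · (1,3)O 1/2 · (1,4)X 1/3 · (1,5)X 3/3 · (1,6)X 3/3 · (1,7)X 1/1
Row 2: (2,1)O 3/3 · (2,2)O 3/3 · (2,3)O 4/4 · (2,4)O 2/4 · (2,5)X 2/3 · (2,6)X 3/3
Row 3: (3,1)O 3/3 · (3,2)O 4/4 · (3,3)O 4/4 · (3,4)O 3/3 · (3,6)X 3/3 · (3,7)X 2/2
Row 4: (4,1)O 3/3 · (4,2)O 4/4 · (4,3)O 4/4 · (4,4)O 4/4 · (4,5)O 2/3 · (4,6)X 3/4 · (4,7)X 3/3
Row 5: (5,1)O 2/2 · (5,2)O 3/3 · (5,3)O 3/3 · (5,4)O 3/3 · (5,5)O 2/3 · (5,6)X 2/3 · (5,7)X 2/2
The smallest same-type fraction is 1/3 at (1,4), which reduces to 1/3. Any threshold above that leaves this particle unsatisfied.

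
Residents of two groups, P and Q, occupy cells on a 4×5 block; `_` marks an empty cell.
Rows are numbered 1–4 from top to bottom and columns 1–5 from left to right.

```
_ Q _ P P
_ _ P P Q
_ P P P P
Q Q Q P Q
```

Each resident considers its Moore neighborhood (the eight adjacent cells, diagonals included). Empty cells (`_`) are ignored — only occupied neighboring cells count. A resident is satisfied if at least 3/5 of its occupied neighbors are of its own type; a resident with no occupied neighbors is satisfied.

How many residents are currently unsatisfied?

7

(1,2)Q 0/1 ✗
(1,4)P 3/4 ✓
(1,5)P 2/3 ✓
(2,3)P 5/6 ✓
(2,4)P 6/7 ✓
(2,5)Q 0/5 ✗
(3,2)P 2/5 ✗
(3,3)P 5/7 ✓
(3,4)P 5/8 ✓
(3,5)P 3/5 ✓
(4,1)Q 1/2 ✗
(4,2)Q 2/4 ✗
(4,3)Q 1/5 ✗
(4,4)P 3/5 ✓
(4,5)Q 0/3 ✗
Unsatisfied: (1,2), (2,5), (3,2), (4,1), (4,2), (4,3), (4,5) — 7 in total.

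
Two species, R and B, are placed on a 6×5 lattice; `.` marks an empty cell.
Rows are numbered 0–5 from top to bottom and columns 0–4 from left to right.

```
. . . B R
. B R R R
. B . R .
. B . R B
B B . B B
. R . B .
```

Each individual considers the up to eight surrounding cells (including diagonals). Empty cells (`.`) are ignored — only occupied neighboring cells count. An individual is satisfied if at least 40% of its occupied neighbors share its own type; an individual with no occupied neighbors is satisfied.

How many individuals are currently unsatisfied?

3

(0,3)B 0/4 unhappy
(0,4)R 2/3 ok
(1,1)B 1/2 ok
(1,2)R 2/5 ok
(1,3)R 4/5 ok
(1,4)R 3/4 ok
(2,1)B 2/3 ok
(2,3)R 4/5 ok
(3,1)B 3/3 ok
(3,3)R 1/4 unhappy
(3,4)B 2/4 ok
(4,0)B 2/3 ok
(4,1)B 2/3 ok
(4,3)B 3/4 ok
(4,4)B 3/4 ok
(5,1)R 0/2 unhappy
(5,3)B 2/2 ok
Unsatisfied: (0,3), (3,3), (5,1) — 3 in total.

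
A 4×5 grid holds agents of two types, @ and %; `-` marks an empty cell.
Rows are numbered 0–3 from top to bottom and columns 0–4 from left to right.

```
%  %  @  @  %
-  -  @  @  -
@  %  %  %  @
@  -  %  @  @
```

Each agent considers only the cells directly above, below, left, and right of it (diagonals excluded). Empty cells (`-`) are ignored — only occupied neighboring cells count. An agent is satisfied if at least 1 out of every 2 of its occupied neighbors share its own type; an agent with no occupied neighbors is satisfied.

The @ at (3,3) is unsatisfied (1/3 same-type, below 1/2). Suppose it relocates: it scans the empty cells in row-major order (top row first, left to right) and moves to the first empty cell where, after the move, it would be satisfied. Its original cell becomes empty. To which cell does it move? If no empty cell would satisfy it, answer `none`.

Vacating (3,3). Empty cells in order:
  (1,0): 1/2 same-type → satisfied — stop here.

(1,0)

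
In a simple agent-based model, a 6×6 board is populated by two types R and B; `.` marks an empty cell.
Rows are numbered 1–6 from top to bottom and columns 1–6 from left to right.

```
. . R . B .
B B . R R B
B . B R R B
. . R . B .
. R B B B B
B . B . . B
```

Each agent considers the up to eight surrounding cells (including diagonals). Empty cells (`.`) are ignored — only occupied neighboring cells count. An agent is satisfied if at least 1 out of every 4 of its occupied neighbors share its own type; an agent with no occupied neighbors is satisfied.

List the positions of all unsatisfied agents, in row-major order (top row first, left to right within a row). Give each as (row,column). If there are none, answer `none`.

(1,3)R 1/2 satisfied
(1,5)B 1/3 satisfied
(2,1)B 2/2 satisfied
(2,2)B 3/4 satisfied
(2,4)R 4/6 satisfied
(2,5)R 3/6 satisfied
(2,6)B 2/4 satisfied
(3,1)B 2/2 satisfied
(3,3)B 1/4 satisfied
(3,4)R 4/6 satisfied
(3,5)R 3/6 satisfied
(3,6)B 2/4 satisfied
(4,3)R 2/5 satisfied
(4,5)B 4/6 satisfied
(5,2)R 1/4 satisfied
(5,3)B 2/4 satisfied
(5,4)B 4/5 satisfied
(5,5)B 4/4 satisfied
(5,6)B 3/3 satisfied
(6,1)B 0/1 not
(6,3)B 2/3 satisfied
(6,6)B 2/2 satisfied

(6,1)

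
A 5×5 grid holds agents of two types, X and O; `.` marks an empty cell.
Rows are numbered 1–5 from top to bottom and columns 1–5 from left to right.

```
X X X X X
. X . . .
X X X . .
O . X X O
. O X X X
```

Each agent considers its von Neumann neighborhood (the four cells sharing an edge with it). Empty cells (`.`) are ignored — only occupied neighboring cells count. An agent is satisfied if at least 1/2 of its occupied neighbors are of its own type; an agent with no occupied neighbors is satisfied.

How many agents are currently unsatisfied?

(1,1)X 1/1 ok
(1,2)X 3/3 ok
(1,3)X 2/2 ok
(1,4)X 2/2 ok
(1,5)X 1/1 ok
(2,2)X 2/2 ok
(3,1)X 1/2 ok
(3,2)X 3/3 ok
(3,3)X 2/2 ok
(4,1)O 0/1 unhappy
(4,3)X 3/3 ok
(4,4)X 2/3 ok
(4,5)O 0/2 unhappy
(5,2)O 0/1 unhappy
(5,3)X 2/3 ok
(5,4)X 3/3 ok
(5,5)X 1/2 ok
Unsatisfied: (4,1), (4,5), (5,2) — 3 in total.

3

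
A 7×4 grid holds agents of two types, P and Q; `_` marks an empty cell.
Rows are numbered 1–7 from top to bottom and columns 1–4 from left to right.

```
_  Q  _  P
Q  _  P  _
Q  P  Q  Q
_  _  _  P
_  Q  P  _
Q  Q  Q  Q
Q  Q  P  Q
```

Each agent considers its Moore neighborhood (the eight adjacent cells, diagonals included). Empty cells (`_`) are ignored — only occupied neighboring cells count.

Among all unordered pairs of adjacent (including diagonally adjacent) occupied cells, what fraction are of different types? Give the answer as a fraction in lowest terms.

17/37

Scan each occupied cell's neighbors to the right and below (and the two forward diagonals) so each pair is counted once.
Row 1: Q(1,2)–P(2,3)≠ Q(1,2)–Q(2,1)= P(1,4)–P(2,3)=  → 1/3 unlike.
Row 2: Q(2,1)–Q(3,1)= Q(2,1)–P(3,2)≠ P(2,3)–Q(3,3)≠ P(2,3)–Q(3,4)≠ P(2,3)–P(3,2)=  → 3/5 unlike.
Row 3: Q(3,1)–P(3,2)≠ P(3,2)–Q(3,3)≠ Q(3,3)–Q(3,4)= Q(3,3)–P(4,4)≠ Q(3,4)–P(4,4)≠  → 4/5 unlike.
Row 4: P(4,4)–P(5,3)=  → 0/1 unlike.
Row 5: Q(5,2)–P(5,3)≠ Q(5,2)–Q(6,2)= Q(5,2)–Q(6,3)= Q(5,2)–Q(6,1)= P(5,3)–Q(6,3)≠ P(5,3)–Q(6,4)≠ P(5,3)–Q(6,2)≠  → 4/7 unlike.
Row 6: Q(6,1)–Q(6,2)= Q(6,1)–Q(7,1)= Q(6,1)–Q(7,2)= Q(6,2)–Q(6,3)= Q(6,2)–Q(7,2)= Q(6,2)–P(7,3)≠ Q(6,2)–Q(7,1)= Q(6,3)–Q(6,4)= Q(6,3)–P(7,3)≠ Q(6,3)–Q(7,4)= Q(6,3)–Q(7,2)= Q(6,4)–Q(7,4)= Q(6,4)–P(7,3)≠  → 3/13 unlike.
Row 7: Q(7,1)–Q(7,2)= Q(7,2)–P(7,3)≠ P(7,3)–Q(7,4)≠  → 2/3 unlike.
Total adjacent occupied pairs: 37; unlike-type pairs: 17.
17/37 is already in lowest terms.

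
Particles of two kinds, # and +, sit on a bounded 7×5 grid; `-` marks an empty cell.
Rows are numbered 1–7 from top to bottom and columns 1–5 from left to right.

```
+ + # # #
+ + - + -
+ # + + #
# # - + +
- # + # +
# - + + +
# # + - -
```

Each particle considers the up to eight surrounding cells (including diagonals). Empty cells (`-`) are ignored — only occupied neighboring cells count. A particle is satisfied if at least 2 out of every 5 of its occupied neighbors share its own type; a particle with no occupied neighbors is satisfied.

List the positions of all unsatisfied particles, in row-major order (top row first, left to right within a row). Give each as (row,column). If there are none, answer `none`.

(1,1)+ 3/3 ok
(1,2)+ 3/4 ok
(1,3)# 1/4 unhappy
(1,4)# 2/3 ok
(1,5)# 1/2 ok
(2,1)+ 4/5 ok
(2,2)+ 5/7 ok
(2,4)+ 2/6 unhappy
(3,1)+ 2/5 ok
(3,2)# 2/6 unhappy
(3,3)+ 4/6 ok
(3,4)+ 4/5 ok
(3,5)# 0/4 unhappy
(4,1)# 3/4 ok
(4,2)# 3/6 ok
(4,4)+ 5/7 ok
(4,5)+ 3/5 ok
(5,2)# 3/5 ok
(5,3)+ 3/6 ok
(5,4)# 0/7 unhappy
(5,5)+ 4/5 ok
(6,1)# 3/3 ok
(6,3)+ 3/6 ok
(6,4)+ 5/6 ok
(6,5)+ 2/3 ok
(7,1)# 2/2 ok
(7,2)# 2/4 ok
(7,3)+ 2/3 ok

(1,3), (2,4), (3,2), (3,5), (5,4)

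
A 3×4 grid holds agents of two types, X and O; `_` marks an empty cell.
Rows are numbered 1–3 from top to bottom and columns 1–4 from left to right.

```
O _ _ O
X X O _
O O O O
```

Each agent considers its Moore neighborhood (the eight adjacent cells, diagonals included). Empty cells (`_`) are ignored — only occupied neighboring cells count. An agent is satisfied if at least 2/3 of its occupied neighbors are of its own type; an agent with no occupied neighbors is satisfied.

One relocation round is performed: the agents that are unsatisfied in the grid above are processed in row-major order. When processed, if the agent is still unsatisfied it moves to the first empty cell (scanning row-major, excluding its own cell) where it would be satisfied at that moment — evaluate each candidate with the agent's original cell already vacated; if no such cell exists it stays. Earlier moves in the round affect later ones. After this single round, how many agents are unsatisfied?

1

Initially unsatisfied (in order): (1,1), (2,1), (2,2), (3,1), (3,2).
  (1,1) → (1,3).
  (2,1) → (1,1).
  (2,2): no empty cell satisfies it; stays.
  (3,1) → (2,4).
  (3,2): now satisfied by earlier moves; stays.
Resulting grid:
X _ O O
_ X O O
_ O O O
Unsatisfied now: (2,2).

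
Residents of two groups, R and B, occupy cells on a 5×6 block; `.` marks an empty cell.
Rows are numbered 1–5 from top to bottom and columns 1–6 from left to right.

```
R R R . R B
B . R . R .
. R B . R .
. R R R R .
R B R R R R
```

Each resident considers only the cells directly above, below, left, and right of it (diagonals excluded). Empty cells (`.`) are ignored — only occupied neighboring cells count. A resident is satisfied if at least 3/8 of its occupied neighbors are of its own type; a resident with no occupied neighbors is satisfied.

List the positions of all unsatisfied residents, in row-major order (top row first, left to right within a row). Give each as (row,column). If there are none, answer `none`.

(1,1)R 1/2 ok
(1,2)R 2/2 ok
(1,3)R 2/2 ok
(1,5)R 1/2 ok
(1,6)B 0/1 unhappy
(2,1)B 0/1 unhappy
(2,3)R 1/2 ok
(2,5)R 2/2 ok
(3,2)R 1/2 ok
(3,3)B 0/3 unhappy
(3,5)R 2/2 ok
(4,2)R 2/3 ok
(4,3)R 3/4 ok
(4,4)R 3/3 ok
(4,5)R 3/3 ok
(5,1)R 0/1 unhappy
(5,2)B 0/3 unhappy
(5,3)R 2/3 ok
(5,4)R 3/3 ok
(5,5)R 3/3 ok
(5,6)R 1/1 ok

(1,6), (2,1), (3,3), (5,1), (5,2)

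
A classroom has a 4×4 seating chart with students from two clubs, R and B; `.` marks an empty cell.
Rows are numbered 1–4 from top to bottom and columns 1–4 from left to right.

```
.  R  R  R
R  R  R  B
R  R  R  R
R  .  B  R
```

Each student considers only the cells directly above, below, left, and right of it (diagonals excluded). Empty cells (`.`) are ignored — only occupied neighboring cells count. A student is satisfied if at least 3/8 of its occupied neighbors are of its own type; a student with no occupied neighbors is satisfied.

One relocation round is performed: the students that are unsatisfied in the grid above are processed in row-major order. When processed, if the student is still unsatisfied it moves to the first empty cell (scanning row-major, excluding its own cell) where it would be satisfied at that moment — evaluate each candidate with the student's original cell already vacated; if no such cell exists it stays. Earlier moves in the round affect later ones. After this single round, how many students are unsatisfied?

Initially unsatisfied (in order): (2,4), (4,3).
  (2,4): no empty cell satisfies it; stays.
  (4,3): no empty cell satisfies it; stays.
Resulting grid:
. R R R
R R R B
R R R R
R . B R
Unsatisfied now: (2,4), (4,3).

2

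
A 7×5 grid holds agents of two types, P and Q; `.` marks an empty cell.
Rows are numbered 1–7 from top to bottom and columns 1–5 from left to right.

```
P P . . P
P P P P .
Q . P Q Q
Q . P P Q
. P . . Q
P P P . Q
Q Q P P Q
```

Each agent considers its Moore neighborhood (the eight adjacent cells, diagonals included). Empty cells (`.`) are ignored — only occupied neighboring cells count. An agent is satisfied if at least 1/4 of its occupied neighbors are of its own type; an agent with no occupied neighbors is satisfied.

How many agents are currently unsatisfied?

(1,1)P 3/3 satisfied
(1,2)P 4/4 satisfied
(1,5)P 1/1 satisfied
(2,1)P 3/4 satisfied
(2,2)P 5/6 satisfied
(2,3)P 4/5 satisfied
(2,4)P 3/5 satisfied
(3,1)Q 1/3 satisfied
(3,3)P 5/6 satisfied
(3,4)Q 2/7 satisfied
(3,5)Q 2/4 satisfied
(4,1)Q 1/2 satisfied
(4,3)P 3/4 satisfied
(4,4)P 2/6 satisfied
(4,5)Q 3/4 satisfied
(5,2)P 4/5 satisfied
(5,5)Q 2/3 satisfied
(6,1)P 2/4 satisfied
(6,2)P 4/6 satisfied
(6,3)P 4/5 satisfied
(6,5)Q 2/3 satisfied
(7,1)Q 1/3 satisfied
(7,2)Q 1/5 not
(7,3)P 3/4 satisfied
(7,4)P 2/4 satisfied
(7,5)Q 1/2 satisfied
Unsatisfied: (7,2) — 1 in total.

1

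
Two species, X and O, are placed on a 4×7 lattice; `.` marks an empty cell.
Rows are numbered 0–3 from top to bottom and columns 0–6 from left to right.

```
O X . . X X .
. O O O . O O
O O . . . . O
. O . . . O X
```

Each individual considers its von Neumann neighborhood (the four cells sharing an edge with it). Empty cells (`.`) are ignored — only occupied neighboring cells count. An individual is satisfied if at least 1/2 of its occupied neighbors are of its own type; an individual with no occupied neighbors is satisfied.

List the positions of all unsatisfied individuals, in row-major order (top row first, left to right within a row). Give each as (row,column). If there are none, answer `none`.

(0,0), (0,1), (3,5), (3,6)

Row 0: (0,0)O 0/1 unhappy · (0,1)X 0/2 unhappy · (0,4)X 1/1 ok · (0,5)X 1/2 ok
Row 1: (1,1)O 2/3 ok · (1,2)O 2/2 ok · (1,3)O 1/1 ok · (1,5)O 1/2 ok · (1,6)O 2/2 ok
Row 2: (2,0)O 1/1 ok · (2,1)O 3/3 ok · (2,6)O 1/2 ok
Row 3: (3,1)O 1/1 ok · (3,5)O 0/1 unhappy · (3,6)X 0/2 unhappy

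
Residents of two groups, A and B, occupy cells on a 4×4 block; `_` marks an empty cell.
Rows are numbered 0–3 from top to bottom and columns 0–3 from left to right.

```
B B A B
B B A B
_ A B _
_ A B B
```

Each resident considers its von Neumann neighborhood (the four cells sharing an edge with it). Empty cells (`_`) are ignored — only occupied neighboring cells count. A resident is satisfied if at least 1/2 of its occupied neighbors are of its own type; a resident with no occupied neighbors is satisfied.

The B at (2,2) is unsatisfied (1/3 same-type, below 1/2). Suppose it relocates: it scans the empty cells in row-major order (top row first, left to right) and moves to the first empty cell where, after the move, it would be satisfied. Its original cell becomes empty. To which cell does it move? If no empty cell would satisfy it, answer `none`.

(2,0)

Vacating (2,2). Empty cells in order:
  (2,0): 1/2 same-type → satisfied — stop here.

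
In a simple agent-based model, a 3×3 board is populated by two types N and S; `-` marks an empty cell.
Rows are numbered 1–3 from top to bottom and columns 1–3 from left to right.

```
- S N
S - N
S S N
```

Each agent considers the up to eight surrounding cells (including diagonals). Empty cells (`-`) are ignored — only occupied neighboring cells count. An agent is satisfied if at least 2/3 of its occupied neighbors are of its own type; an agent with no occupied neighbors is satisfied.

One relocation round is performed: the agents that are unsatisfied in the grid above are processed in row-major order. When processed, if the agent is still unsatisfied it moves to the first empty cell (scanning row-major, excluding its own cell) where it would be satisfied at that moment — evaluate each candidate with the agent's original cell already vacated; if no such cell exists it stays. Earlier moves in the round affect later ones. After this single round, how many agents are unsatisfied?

Initially unsatisfied (in order): (1,2), (1,3), (2,3), (3,2), (3,3).
  (1,2) → (1,1).
  (1,3): now satisfied by earlier moves; stays.
  (2,3): now satisfied by earlier moves; stays.
  (3,2): no empty cell satisfies it; stays.
  (3,3): no empty cell satisfies it; stays.
Resulting grid:
S - N
S - N
S S N
Unsatisfied now: (3,2), (3,3).

2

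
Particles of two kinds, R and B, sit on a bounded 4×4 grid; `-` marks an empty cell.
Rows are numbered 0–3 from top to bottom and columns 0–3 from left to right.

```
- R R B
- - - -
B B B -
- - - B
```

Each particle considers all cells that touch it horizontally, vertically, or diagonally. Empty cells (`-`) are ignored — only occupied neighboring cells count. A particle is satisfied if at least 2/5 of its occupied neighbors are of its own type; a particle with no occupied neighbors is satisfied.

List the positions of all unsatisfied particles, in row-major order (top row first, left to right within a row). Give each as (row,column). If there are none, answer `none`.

(0,3)

Row 0: (0,1)R 1/1 ok · (0,2)R 1/2 ok · (0,3)B 0/1 unhappy
Row 2: (2,0)B 1/1 ok · (2,1)B 2/2 ok · (2,2)B 2/2 ok
Row 3: (3,3)B 1/1 ok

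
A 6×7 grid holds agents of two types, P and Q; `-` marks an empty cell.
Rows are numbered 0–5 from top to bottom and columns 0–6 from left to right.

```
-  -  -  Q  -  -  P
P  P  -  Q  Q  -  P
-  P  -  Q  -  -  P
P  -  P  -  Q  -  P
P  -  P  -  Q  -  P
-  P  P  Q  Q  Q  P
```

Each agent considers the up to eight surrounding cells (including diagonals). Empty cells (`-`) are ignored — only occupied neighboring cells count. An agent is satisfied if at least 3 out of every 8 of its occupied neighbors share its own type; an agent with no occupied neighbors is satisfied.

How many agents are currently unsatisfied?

0

Row 0: (0,3)Q 2/2 ✓ · (0,6)P 1/1 ✓
Row 1: (1,0)P 2/2 ✓ · (1,1)P 2/2 ✓ · (1,3)Q 3/3 ✓ · (1,4)Q 3/3 ✓ · (1,6)P 2/2 ✓
Row 2: (2,1)P 4/4 ✓ · (2,3)Q 3/4 ✓ · (2,6)P 2/2 ✓
Row 3: (3,0)P 2/2 ✓ · (3,2)P 2/3 ✓ · (3,4)Q 2/2 ✓ · (3,6)P 2/2 ✓
Row 4: (4,0)P 2/2 ✓ · (4,2)P 3/4 ✓ · (4,4)Q 4/4 ✓ · (4,6)P 2/3 ✓
Row 5: (5,1)P 3/3 ✓ · (5,2)P 2/3 ✓ · (5,3)Q 2/4 ✓ · (5,4)Q 3/3 ✓ · (5,5)Q 2/4 ✓ · (5,6)P 1/2 ✓
Every one meets the threshold.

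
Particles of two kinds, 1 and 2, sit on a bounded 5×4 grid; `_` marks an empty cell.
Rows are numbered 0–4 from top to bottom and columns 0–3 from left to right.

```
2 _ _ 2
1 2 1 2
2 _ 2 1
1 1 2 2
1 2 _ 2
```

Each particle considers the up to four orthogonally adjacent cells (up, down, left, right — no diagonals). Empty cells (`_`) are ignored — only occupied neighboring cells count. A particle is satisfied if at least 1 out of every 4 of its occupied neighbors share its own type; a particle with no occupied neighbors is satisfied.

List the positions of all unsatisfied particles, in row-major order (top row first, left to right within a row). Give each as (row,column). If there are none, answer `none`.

(0,0), (1,0), (1,1), (1,2), (2,0), (2,3), (4,1)

(0,0)2 0/1 not
(0,3)2 1/1 satisfied
(1,0)1 0/3 not
(1,1)2 0/2 not
(1,2)1 0/3 not
(1,3)2 1/3 satisfied
(2,0)2 0/2 not
(2,2)2 1/3 satisfied
(2,3)1 0/3 not
(3,0)1 2/3 satisfied
(3,1)1 1/3 satisfied
(3,2)2 2/3 satisfied
(3,3)2 2/3 satisfied
(4,0)1 1/2 satisfied
(4,1)2 0/2 not
(4,3)2 1/1 satisfied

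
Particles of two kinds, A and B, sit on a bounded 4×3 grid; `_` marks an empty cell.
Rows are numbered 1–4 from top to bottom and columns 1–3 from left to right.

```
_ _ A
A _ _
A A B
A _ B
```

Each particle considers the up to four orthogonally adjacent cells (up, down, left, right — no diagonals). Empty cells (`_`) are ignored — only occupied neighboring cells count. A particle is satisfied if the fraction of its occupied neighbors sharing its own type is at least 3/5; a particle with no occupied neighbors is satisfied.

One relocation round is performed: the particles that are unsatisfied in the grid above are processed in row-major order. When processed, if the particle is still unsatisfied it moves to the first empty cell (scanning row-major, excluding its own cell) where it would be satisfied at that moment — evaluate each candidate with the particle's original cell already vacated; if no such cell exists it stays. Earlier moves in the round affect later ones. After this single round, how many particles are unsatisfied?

Initially unsatisfied (in order): (3,2), (3,3).
  (3,2) → (1,1).
  (3,3): now satisfied by earlier moves; stays.
Resulting grid:
A _ A
A _ _
A _ B
A _ B
All satisfied now.

0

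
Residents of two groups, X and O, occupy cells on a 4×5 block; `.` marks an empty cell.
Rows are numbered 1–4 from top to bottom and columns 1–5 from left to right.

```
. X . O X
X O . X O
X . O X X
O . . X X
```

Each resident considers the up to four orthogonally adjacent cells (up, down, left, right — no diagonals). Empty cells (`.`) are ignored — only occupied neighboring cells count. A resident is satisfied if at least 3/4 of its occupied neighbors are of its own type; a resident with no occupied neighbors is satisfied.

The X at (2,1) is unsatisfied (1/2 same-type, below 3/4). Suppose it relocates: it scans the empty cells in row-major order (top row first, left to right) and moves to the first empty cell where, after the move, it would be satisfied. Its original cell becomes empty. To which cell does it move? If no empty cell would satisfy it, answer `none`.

(1,1)

Vacating (2,1). Empty cells in order:
  (1,1): 1/1 same-type → satisfied — stop here.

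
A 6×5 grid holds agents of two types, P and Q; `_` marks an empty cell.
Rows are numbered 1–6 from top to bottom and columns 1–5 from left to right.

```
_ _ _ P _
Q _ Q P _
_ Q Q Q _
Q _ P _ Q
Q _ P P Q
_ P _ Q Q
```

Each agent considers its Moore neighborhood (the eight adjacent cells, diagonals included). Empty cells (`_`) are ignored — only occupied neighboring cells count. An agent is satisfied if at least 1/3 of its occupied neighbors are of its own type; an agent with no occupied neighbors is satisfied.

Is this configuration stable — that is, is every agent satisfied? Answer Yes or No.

Row 1: (1,4)P 1/2 satisfied
Row 2: (2,1)Q 1/1 satisfied · (2,3)Q 3/5 satisfied · (2,4)P 1/4 not
Row 3: (3,2)Q 4/5 satisfied · (3,3)Q 3/5 satisfied · (3,4)Q 3/5 satisfied
Row 4: (4,1)Q 2/2 satisfied · (4,3)P 2/5 satisfied · (4,5)Q 2/3 satisfied
Row 5: (5,1)Q 1/2 satisfied · (5,3)P 3/4 satisfied · (5,4)P 2/6 satisfied · (5,5)Q 3/4 satisfied
Row 6: (6,2)P 1/2 satisfied · (6,4)Q 2/4 satisfied · (6,5)Q 2/3 satisfied
For instance (2,4) has only 1/4 same-type neighbors, below 1/3.

No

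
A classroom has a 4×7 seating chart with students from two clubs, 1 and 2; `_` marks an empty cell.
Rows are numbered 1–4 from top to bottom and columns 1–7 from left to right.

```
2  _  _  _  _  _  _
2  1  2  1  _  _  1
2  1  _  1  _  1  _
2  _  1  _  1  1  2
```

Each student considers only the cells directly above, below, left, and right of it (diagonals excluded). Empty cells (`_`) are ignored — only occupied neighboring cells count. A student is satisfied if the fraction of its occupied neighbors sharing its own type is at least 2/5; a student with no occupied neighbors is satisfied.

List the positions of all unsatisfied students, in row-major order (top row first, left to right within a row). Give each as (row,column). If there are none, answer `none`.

(2,2), (2,3), (4,7)

(1,1)2 1/1 ok
(2,1)2 2/3 ok
(2,2)1 1/3 unhappy
(2,3)2 0/2 unhappy
(2,4)1 1/2 ok
(2,7)1 0/0 ok
(3,1)2 2/3 ok
(3,2)1 1/2 ok
(3,4)1 1/1 ok
(3,6)1 1/1 ok
(4,1)2 1/1 ok
(4,3)1 0/0 ok
(4,5)1 1/1 ok
(4,6)1 2/3 ok
(4,7)2 0/1 unhappy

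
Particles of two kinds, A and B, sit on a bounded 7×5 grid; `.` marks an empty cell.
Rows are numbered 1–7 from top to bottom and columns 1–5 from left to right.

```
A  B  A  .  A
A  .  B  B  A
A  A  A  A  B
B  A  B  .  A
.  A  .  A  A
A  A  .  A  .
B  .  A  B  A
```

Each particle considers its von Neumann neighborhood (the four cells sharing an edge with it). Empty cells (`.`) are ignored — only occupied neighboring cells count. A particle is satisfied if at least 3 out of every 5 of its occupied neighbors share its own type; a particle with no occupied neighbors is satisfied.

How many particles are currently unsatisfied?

19

(1,1)A 1/2 unhappy
(1,2)B 0/2 unhappy
(1,3)A 0/2 unhappy
(1,5)A 1/1 ok
(2,1)A 2/2 ok
(2,3)B 1/3 unhappy
(2,4)B 1/3 unhappy
(2,5)A 1/3 unhappy
(3,1)A 2/3 ok
(3,2)A 3/3 ok
(3,3)A 2/4 unhappy
(3,4)A 1/3 unhappy
(3,5)B 0/3 unhappy
(4,1)B 0/2 unhappy
(4,2)A 2/4 unhappy
(4,3)B 0/2 unhappy
(4,5)A 1/2 unhappy
(5,2)A 2/2 ok
(5,4)A 2/2 ok
(5,5)A 2/2 ok
(6,1)A 1/2 unhappy
(6,2)A 2/2 ok
(6,4)A 1/2 unhappy
(7,1)B 0/1 unhappy
(7,3)A 0/1 unhappy
(7,4)B 0/3 unhappy
(7,5)A 0/1 unhappy
Unsatisfied: (1,1), (1,2), (1,3), (2,3), (2,4), (2,5), (3,3), (3,4), (3,5), (4,1), (4,2), (4,3), (4,5), (6,1), (6,4), (7,1), (7,3), (7,4), (7,5) — 19 in total.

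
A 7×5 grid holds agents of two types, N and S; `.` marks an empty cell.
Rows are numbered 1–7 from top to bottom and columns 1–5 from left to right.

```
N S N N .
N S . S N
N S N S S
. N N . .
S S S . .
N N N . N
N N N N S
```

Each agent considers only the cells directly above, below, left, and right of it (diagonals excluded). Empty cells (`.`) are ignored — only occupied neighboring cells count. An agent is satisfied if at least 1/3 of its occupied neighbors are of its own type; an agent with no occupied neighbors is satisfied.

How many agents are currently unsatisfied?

4

(1,1)N 1/2 ✓
(1,2)S 1/3 ✓
(1,3)N 1/2 ✓
(1,4)N 1/2 ✓
(2,1)N 2/3 ✓
(2,2)S 2/3 ✓
(2,4)S 1/3 ✓
(2,5)N 0/2 ✗
(3,1)N 1/2 ✓
(3,2)S 1/4 ✗
(3,3)N 1/3 ✓
(3,4)S 2/3 ✓
(3,5)S 1/2 ✓
(4,2)N 1/3 ✓
(4,3)N 2/3 ✓
(5,1)S 1/2 ✓
(5,2)S 2/4 ✓
(5,3)S 1/3 ✓
(6,1)N 2/3 ✓
(6,2)N 3/4 ✓
(6,3)N 2/3 ✓
(6,5)N 0/1 ✗
(7,1)N 2/2 ✓
(7,2)N 3/3 ✓
(7,3)N 3/3 ✓
(7,4)N 1/2 ✓
(7,5)S 0/2 ✗
Unsatisfied: (2,5), (3,2), (6,5), (7,5) — 4 in total.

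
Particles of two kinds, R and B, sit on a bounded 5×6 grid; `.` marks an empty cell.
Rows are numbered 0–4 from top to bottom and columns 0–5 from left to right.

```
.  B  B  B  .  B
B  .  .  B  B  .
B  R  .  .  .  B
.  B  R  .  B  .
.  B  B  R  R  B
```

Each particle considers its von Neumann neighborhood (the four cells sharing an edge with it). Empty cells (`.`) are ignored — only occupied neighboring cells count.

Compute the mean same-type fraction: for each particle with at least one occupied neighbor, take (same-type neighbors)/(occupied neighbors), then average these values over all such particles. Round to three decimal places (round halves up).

0.563

Row 0: (0,1)B 1/1 · (0,2)B 2/2 · (0,3)B 2/2 · (0,5)B — no occupied neighbors
Row 1: (1,0)B 1/1 · (1,3)B 2/2 · (1,4)B 1/1
Row 2: (2,0)B 1/2 · (2,1)R 0/2 · (2,5)B — no occupied neighbors
Row 3: (3,1)B 1/3 · (3,2)R 0/2 · (3,4)B 0/1
Row 4: (4,1)B 2/2 · (4,2)B 1/3 · (4,3)R 1/2 · (4,4)R 1/3 · (4,5)B 0/1
Sum over 16 particles: 1/1 + 2/2 + 2/2 + 1/1 + 2/2 + 1/1 + 1/2 + 0/2 + 1/3 + 0/2 + 0/1 + 2/2 + 1/3 + 1/2 + 1/3 + 0/1 = 9; mean = 9 ÷ 16 = 9/16 = 0.5625 → 0.563.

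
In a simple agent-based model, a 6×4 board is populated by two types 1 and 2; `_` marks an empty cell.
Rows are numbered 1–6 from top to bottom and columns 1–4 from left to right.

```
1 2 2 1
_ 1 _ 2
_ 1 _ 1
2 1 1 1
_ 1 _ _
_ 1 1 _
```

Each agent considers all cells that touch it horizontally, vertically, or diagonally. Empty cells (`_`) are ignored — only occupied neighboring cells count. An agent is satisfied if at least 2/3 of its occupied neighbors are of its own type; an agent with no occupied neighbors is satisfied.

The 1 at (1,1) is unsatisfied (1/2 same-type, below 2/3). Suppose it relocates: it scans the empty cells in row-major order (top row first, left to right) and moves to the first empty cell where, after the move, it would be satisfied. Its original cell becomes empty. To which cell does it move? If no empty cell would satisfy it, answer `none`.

Vacating (1,1). Empty cells in order:
  (2,1): 2/3 same-type → satisfied — stop here.

(2,1)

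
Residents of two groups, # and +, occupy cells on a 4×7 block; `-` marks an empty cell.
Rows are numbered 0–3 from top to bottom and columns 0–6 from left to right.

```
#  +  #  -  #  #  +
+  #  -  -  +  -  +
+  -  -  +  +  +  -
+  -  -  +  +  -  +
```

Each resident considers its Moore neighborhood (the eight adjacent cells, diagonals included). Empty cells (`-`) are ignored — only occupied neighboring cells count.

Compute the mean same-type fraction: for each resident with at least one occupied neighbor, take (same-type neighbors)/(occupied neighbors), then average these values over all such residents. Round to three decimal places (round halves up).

0.676

(0,0)# 1/3
(0,1)+ 1/4
(0,2)# 1/2
(0,4)# 1/2
(0,5)# 1/4
(0,6)+ 1/2
(1,0)+ 2/4
(1,1)# 2/5
(1,4)+ 3/5
(1,6)+ 2/3
(2,0)+ 2/3
(2,3)+ 4/4
(2,4)+ 5/5
(2,5)+ 5/5
(3,0)+ 1/1
(3,3)+ 3/3
(3,4)+ 4/4
(3,6)+ 1/1
Sum over 18 residents: 1/3 + 1/4 + 1/2 + 1/2 + 1/4 + 1/2 + 2/4 + 2/5 + 3/5 + 2/3 + 2/3 + 4/4 + 5/5 + 5/5 + 1/1 + 3/3 + 4/4 + 1/1 = 73/6; mean = 73/6 ÷ 18 = 73/108 = 0.675925… → 0.676.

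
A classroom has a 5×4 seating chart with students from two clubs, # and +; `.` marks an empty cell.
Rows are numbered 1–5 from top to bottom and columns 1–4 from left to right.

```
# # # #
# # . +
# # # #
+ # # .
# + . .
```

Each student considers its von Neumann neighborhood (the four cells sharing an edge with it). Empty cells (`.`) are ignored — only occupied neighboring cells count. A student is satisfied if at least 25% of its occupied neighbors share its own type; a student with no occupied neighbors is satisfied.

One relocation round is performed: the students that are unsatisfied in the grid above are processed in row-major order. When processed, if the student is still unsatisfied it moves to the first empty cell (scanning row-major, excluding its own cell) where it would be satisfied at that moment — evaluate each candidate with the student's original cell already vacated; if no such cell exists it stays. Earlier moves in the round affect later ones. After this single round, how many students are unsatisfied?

Initially unsatisfied (in order): (2,4), (4,1), (5,1), (5,2).
  (2,4) → (5,3).
  (4,1) → (5,4).
  (5,1) → (2,3).
  (5,2): now satisfied by earlier moves; stays.
Resulting grid:
# # # #
# # # .
# # # #
. # # .
. + + +
All satisfied now.

0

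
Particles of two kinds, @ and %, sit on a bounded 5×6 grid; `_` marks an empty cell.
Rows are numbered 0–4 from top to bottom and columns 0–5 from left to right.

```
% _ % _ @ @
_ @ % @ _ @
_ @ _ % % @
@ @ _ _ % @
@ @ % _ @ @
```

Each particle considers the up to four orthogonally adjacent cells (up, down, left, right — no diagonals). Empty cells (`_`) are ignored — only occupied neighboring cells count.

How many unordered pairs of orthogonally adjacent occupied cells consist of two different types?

7

Scan each occupied cell's neighbors to the right and below so each pair is counted once.
From row 0: 0 unlike of 3 pairs (running 0/3).
From row 1: 3 unlike of 5 pairs (running 3/8).
From row 2: 1 unlike of 5 pairs (running 4/13).
From row 3: 2 unlike of 6 pairs (running 6/19).
From row 4: 1 unlike of 3 pairs (running 7/22).
Total adjacent occupied pairs: 22; unlike-type pairs: 7.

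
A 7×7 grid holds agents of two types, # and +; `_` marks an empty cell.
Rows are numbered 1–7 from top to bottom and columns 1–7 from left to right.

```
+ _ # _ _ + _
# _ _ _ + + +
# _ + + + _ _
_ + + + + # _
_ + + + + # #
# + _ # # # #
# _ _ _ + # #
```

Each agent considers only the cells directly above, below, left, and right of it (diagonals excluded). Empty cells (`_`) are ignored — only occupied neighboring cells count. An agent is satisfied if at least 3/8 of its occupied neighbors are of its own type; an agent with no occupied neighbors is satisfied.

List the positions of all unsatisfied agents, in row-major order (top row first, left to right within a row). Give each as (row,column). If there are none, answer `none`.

(1,1)+ 0/1 unhappy
(1,3)# 0/0 ok
(1,6)+ 1/1 ok
(2,1)# 1/2 ok
(2,5)+ 2/2 ok
(2,6)+ 3/3 ok
(2,7)+ 1/1 ok
(3,1)# 1/1 ok
(3,3)+ 2/2 ok
(3,4)+ 3/3 ok
(3,5)+ 3/3 ok
(4,2)+ 2/2 ok
(4,3)+ 4/4 ok
(4,4)+ 4/4 ok
(4,5)+ 3/4 ok
(4,6)# 1/2 ok
(5,2)+ 3/3 ok
(5,3)+ 3/3 ok
(5,4)+ 3/4 ok
(5,5)+ 2/4 ok
(5,6)# 3/4 ok
(5,7)# 2/2 ok
(6,1)# 1/2 ok
(6,2)+ 1/2 ok
(6,4)# 1/2 ok
(6,5)# 2/4 ok
(6,6)# 4/4 ok
(6,7)# 3/3 ok
(7,1)# 1/1 ok
(7,5)+ 0/2 unhappy
(7,6)# 2/3 ok
(7,7)# 2/2 ok

(1,1), (7,5)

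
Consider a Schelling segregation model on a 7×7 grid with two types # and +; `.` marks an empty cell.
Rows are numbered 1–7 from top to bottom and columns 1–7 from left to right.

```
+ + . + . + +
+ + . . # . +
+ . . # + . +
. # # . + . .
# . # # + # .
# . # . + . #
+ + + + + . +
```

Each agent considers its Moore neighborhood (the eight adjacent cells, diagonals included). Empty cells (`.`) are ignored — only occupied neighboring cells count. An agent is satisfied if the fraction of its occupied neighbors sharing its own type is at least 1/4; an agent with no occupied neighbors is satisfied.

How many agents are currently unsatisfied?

2

Row 1: (1,1)+ 3/3 ok · (1,2)+ 3/3 ok · (1,4)+ 0/1 unhappy · (1,6)+ 2/3 ok · (1,7)+ 2/2 ok
Row 2: (2,1)+ 4/4 ok · (2,2)+ 4/4 ok · (2,5)# 1/4 ok · (2,7)+ 3/3 ok
Row 3: (3,1)+ 2/3 ok · (3,4)# 2/4 ok · (3,5)+ 1/3 ok · (3,7)+ 1/1 ok
Row 4: (4,2)# 3/4 ok · (4,3)# 4/4 ok · (4,5)+ 2/5 ok
Row 5: (5,1)# 2/2 ok · (5,3)# 4/4 ok · (5,4)# 3/6 ok · (5,5)+ 2/4 ok · (5,6)# 1/4 ok
Row 6: (6,1)# 1/3 ok · (6,3)# 2/5 ok · (6,5)+ 3/5 ok · (6,7)# 1/2 ok
Row 7: (7,1)+ 1/2 ok · (7,2)+ 2/4 ok · (7,3)+ 2/3 ok · (7,4)+ 3/4 ok · (7,5)+ 2/2 ok · (7,7)+ 0/1 unhappy
Unsatisfied: (1,4), (7,7) — 2 in total.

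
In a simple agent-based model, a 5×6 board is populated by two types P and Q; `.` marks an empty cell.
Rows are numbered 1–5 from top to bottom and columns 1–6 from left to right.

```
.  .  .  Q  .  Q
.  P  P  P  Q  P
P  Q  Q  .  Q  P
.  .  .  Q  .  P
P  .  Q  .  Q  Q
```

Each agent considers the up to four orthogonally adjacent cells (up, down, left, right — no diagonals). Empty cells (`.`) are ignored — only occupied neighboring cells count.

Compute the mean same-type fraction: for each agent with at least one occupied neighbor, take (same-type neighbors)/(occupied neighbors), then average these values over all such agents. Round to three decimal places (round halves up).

0.411

(1,4)Q 0/1
(1,6)Q 0/1
(2,2)P 1/2
(2,3)P 2/3
(2,4)P 1/3
(2,5)Q 1/3
(2,6)P 1/3
(3,1)P 0/1
(3,2)Q 1/3
(3,3)Q 1/2
(3,5)Q 1/2
(3,6)P 2/3
(4,4)Q — no occupied neighbors
(4,6)P 1/2
(5,1)P — no occupied neighbors
(5,3)Q — no occupied neighbors
(5,5)Q 1/1
(5,6)Q 1/2
Sum over 15 agents: 0/1 + 0/1 + 1/2 + 2/3 + 1/3 + 1/3 + 1/3 + 0/1 + 1/3 + 1/2 + 1/2 + 2/3 + 1/2 + 1/1 + 1/2 = 37/6; mean = 37/6 ÷ 15 = 37/90 = 0.411111… → 0.411.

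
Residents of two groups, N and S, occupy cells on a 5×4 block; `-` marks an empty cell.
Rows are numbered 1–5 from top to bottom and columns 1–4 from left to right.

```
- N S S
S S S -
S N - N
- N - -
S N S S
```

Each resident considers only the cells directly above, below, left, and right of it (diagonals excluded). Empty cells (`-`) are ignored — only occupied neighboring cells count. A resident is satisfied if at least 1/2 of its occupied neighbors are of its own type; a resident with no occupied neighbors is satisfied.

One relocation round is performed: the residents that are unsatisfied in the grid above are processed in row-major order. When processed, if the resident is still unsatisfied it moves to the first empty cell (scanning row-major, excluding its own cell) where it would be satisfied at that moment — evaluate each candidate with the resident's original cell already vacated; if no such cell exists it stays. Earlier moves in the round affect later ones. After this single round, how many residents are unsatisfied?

Initially unsatisfied (in order): (1,2), (3,2), (5,1), (5,2).
  (1,2) → (3,3).
  (3,2): now satisfied by earlier moves; stays.
  (5,1) → (1,1).
  (5,2): now satisfied by earlier moves; stays.
Resulting grid:
S - S S
S S S -
S N N N
- N - -
- N S S
All satisfied now.

0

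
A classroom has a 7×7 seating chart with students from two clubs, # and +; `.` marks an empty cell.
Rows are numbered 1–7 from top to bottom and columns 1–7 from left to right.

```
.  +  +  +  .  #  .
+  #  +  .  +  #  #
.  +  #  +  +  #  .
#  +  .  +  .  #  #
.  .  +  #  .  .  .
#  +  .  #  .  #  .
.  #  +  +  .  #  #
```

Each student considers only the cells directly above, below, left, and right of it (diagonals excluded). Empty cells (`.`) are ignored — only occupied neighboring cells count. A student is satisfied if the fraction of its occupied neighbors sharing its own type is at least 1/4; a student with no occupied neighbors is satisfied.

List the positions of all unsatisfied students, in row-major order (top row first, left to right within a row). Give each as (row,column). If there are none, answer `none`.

Row 1: (1,2)+ 1/2 satisfied · (1,3)+ 3/3 satisfied · (1,4)+ 1/1 satisfied · (1,6)# 1/1 satisfied
Row 2: (2,1)+ 0/1 not · (2,2)# 0/4 not · (2,3)+ 1/3 satisfied · (2,5)+ 1/2 satisfied · (2,6)# 3/4 satisfied · (2,7)# 1/1 satisfied
Row 3: (3,2)+ 1/3 satisfied · (3,3)# 0/3 not · (3,4)+ 2/3 satisfied · (3,5)+ 2/3 satisfied · (3,6)# 2/3 satisfied
Row 4: (4,1)# 0/1 not · (4,2)+ 1/2 satisfied · (4,4)+ 1/2 satisfied · (4,6)# 2/2 satisfied · (4,7)# 1/1 satisfied
Row 5: (5,3)+ 0/1 not · (5,4)# 1/3 satisfied
Row 6: (6,1)# 0/1 not · (6,2)+ 0/2 not · (6,4)# 1/2 satisfied · (6,6)# 1/1 satisfied
Row 7: (7,2)# 0/2 not · (7,3)+ 1/2 satisfied · (7,4)+ 1/2 satisfied · (7,6)# 2/2 satisfied · (7,7)# 1/1 satisfied

(2,1), (2,2), (3,3), (4,1), (5,3), (6,1), (6,2), (7,2)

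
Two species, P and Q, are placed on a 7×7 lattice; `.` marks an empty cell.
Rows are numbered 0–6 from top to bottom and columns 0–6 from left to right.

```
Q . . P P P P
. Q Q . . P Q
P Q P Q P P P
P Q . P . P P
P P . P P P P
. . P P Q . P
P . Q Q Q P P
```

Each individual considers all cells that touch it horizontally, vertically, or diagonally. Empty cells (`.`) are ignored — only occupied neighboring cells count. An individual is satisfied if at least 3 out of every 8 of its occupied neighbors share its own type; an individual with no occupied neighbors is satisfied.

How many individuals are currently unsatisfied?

7

Row 0: (0,0)Q 1/1 satisfied · (0,3)P 1/2 satisfied · (0,4)P 3/3 satisfied · (0,5)P 3/4 satisfied · (0,6)P 2/3 satisfied
Row 1: (1,1)Q 3/5 satisfied · (1,2)Q 3/5 satisfied · (1,5)P 6/7 satisfied · (1,6)Q 0/5 not
Row 2: (2,0)P 1/4 not · (2,1)Q 3/6 satisfied · (2,2)P 1/6 not · (2,3)Q 1/4 not · (2,4)P 4/5 satisfied · (2,5)P 5/6 satisfied · (2,6)P 4/5 satisfied
Row 3: (3,0)P 3/5 satisfied · (3,1)Q 1/6 not · (3,3)P 4/5 satisfied · (3,5)P 7/7 satisfied · (3,6)P 5/5 satisfied
Row 4: (4,0)P 2/3 satisfied · (4,1)P 3/4 satisfied · (4,3)P 4/5 satisfied · (4,4)P 5/6 satisfied · (4,5)P 5/6 satisfied · (4,6)P 4/4 satisfied
Row 5: (5,2)P 3/5 satisfied · (5,3)P 3/7 satisfied · (5,4)Q 2/7 not · (5,6)P 4/4 satisfied
Row 6: (6,0)P 0/0 satisfied · (6,2)Q 1/3 not · (6,3)Q 3/5 satisfied · (6,4)Q 2/4 satisfied · (6,5)P 2/4 satisfied · (6,6)P 2/2 satisfied
Unsatisfied: (1,6), (2,0), (2,2), (2,3), (3,1), (5,4), (6,2) — 7 in total.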